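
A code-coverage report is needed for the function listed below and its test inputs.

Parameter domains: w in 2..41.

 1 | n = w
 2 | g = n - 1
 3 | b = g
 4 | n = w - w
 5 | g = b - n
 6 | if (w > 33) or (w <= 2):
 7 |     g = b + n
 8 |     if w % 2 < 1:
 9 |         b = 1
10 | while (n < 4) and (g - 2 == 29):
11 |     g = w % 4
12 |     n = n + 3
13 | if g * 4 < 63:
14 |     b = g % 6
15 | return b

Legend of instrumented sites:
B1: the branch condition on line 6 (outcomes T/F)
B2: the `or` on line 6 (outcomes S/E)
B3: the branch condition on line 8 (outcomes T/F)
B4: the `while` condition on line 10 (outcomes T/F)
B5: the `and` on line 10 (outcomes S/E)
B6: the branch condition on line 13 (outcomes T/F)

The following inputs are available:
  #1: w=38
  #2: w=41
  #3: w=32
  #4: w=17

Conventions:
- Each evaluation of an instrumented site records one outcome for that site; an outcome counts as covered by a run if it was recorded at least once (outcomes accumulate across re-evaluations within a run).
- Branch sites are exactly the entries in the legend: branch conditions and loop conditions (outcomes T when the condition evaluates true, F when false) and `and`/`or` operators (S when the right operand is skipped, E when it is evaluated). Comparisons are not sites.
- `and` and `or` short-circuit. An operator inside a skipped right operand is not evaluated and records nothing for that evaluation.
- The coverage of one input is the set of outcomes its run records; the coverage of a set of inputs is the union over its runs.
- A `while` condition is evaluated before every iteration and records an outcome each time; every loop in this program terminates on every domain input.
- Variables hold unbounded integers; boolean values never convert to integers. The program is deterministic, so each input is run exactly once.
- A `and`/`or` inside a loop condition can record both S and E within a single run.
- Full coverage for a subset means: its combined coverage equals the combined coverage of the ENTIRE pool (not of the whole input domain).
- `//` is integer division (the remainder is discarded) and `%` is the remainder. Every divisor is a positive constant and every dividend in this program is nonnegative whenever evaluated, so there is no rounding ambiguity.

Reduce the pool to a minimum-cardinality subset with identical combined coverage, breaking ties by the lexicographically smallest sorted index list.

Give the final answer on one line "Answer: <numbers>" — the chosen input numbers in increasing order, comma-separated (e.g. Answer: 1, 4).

test 1 (w=38) fires B2->S, B1->T, B3->T, B5->E, B4->F, B6->F; hits B1=T, B2=S, B3=T, B4=F, B5=E, B6=F
test 2 (w=41) fires B2->S, B1->T, B3->F, B5->E, B4->F, B6->F; hits B1=T, B2=S, B3=F, B4=F, B5=E, B6=F
test 3 (w=32) fires B2->E, B1->F, B5->E, B4->T, B5->E, B4->F, B6->T; hits B1=F, B2=E, B4=T, B4=F, B5=E, B6=T
test 4 (w=17) fires B2->E, B1->F, B5->E, B4->F, B6->F; hits B1=F, B2=E, B4=F, B5=E, B6=F
the full pool covers 11 outcomes: B1=T, B1=F, B2=S, B2=E, B3=T, B3=F, B4=T, B4=F, B5=E, B6=T, B6=F
no size-1 subset reaches all 11 outcomes (best union: 6/11)
no size-2 subset reaches all 11 outcomes (best union: 10/11)
size 3: inputs {1, 2, 3} cover all 11 outcomes, and no lexicographically smaller subset of this size does

Answer: 1, 2, 3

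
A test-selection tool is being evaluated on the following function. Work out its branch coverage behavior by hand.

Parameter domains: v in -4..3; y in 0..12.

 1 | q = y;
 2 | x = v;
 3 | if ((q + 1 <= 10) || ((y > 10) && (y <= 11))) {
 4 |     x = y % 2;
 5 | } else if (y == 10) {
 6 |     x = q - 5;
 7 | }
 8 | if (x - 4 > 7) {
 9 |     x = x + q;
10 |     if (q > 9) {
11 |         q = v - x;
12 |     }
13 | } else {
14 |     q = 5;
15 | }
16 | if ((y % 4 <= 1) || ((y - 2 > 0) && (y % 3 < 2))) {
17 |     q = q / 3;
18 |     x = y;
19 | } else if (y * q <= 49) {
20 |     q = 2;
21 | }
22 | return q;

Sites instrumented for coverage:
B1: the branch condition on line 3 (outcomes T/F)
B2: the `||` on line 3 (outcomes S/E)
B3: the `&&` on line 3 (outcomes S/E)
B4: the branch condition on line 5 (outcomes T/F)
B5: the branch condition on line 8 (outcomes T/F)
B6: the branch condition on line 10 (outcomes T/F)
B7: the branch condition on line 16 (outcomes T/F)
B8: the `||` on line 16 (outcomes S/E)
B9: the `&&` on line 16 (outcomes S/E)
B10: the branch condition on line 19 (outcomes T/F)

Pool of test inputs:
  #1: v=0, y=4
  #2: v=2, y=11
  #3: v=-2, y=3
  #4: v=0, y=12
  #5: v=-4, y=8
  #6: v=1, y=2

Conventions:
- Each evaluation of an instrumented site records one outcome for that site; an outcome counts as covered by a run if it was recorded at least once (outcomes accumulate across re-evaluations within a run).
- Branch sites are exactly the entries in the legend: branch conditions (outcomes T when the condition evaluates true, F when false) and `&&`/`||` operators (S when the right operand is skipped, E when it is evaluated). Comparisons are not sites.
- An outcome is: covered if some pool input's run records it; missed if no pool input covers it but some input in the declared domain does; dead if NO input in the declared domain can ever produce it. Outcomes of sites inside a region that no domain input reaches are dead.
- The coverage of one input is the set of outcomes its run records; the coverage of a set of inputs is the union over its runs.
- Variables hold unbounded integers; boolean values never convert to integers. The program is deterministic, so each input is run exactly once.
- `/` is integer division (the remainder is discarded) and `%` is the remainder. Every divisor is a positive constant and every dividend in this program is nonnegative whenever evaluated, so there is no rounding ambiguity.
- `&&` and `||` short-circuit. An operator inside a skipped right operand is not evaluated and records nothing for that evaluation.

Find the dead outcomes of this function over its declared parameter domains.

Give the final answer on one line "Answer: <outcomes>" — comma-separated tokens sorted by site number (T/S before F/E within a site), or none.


running all 104 domain inputs and tallying outcomes:
  B5=T: no domain input ever produces it -> dead
  B6=T: no domain input ever produces it -> dead
  B6=F: no domain input ever produces it -> dead
  reachable outcomes have witnesses, e.g. B1=T (e.g. v=-4, y=0), B1=F (e.g. v=-4, y=10), B2=S (e.g. v=-4, y=0), B2=E (e.g. v=-4, y=10)
Answer: B5=T, B6=T, B6=F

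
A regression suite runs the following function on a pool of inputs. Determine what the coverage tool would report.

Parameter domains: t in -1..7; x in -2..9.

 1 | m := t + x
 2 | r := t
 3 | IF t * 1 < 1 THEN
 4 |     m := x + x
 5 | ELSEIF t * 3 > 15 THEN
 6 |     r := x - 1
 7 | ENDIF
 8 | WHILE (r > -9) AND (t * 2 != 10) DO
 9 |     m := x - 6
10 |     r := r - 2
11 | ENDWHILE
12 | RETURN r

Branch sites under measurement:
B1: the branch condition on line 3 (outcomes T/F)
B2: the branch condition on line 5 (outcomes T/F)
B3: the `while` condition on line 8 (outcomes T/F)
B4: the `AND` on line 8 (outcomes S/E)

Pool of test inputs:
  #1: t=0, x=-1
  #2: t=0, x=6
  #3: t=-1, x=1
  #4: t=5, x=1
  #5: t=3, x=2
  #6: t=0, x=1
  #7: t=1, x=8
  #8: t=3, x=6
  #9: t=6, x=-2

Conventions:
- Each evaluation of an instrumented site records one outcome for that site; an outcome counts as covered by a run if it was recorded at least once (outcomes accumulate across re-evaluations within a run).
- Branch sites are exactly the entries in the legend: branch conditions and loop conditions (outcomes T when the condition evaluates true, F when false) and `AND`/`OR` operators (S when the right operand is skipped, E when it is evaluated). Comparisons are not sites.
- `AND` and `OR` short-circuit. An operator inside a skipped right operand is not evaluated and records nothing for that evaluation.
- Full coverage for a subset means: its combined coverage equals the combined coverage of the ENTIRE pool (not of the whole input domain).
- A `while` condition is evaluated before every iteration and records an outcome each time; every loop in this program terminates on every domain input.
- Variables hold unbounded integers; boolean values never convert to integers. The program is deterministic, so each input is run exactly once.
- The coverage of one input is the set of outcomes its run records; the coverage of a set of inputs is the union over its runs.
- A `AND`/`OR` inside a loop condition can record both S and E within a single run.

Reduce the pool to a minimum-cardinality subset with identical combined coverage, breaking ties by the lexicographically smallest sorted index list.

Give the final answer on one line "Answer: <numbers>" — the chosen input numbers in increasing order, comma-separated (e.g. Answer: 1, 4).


input #1 (t=0, x=-1): events B1->T, B4->E, B3->T, B4->E, B3->T, B4->E, B3->T, B4->E, B3->T, B4->E, B3->T, B4->S, B3->F; covers B1=T, B3=T, B3=F, B4=S, B4=E
input #2 (t=0, x=6): events B1->T, B4->E, B3->T, B4->E, B3->T, B4->E, B3->T, B4->E, B3->T, B4->E, B3->T, B4->S, B3->F; covers B1=T, B3=T, B3=F, B4=S, B4=E
input #3 (t=-1, x=1): events B1->T, B4->E, B3->T, B4->E, B3->T, B4->E, B3->T, B4->E, B3->T, B4->S, B3->F; covers B1=T, B3=T, B3=F, B4=S, B4=E
input #4 (t=5, x=1): events B1->F, B2->F, B4->E, B3->F; covers B1=F, B2=F, B3=F, B4=E
input #5 (t=3, x=2): events B1->F, B2->F, B4->E, B3->T, B4->E, B3->T, B4->E, B3->T, B4->E, B3->T, B4->E, B3->T, B4->E, B3->T, ...; covers B1=F, B2=F, B3=T, B3=F, B4=S, B4=E
input #6 (t=0, x=1): events B1->T, B4->E, B3->T, B4->E, B3->T, B4->E, B3->T, B4->E, B3->T, B4->E, B3->T, B4->S, B3->F; covers B1=T, B3=T, B3=F, B4=S, B4=E
input #7 (t=1, x=8): events B1->F, B2->F, B4->E, B3->T, B4->E, B3->T, B4->E, B3->T, B4->E, B3->T, B4->E, B3->T, B4->S, B3->F; covers B1=F, B2=F, B3=T, B3=F, B4=S, B4=E
input #8 (t=3, x=6): events B1->F, B2->F, B4->E, B3->T, B4->E, B3->T, B4->E, B3->T, B4->E, B3->T, B4->E, B3->T, B4->E, B3->T, ...; covers B1=F, B2=F, B3=T, B3=F, B4=S, B4=E
input #9 (t=6, x=-2): events B1->F, B2->T, B4->E, B3->T, B4->E, B3->T, B4->E, B3->T, B4->S, B3->F; covers B1=F, B2=T, B3=T, B3=F, B4=S, B4=E
together the pool reaches 8 outcomes: B1=T, B1=F, B2=T, B2=F, B3=T, B3=F, B4=S, B4=E
every size-1 subset falls short of the 8 outcomes (best: 6/8)
every size-2 subset falls short of the 8 outcomes (best: 7/8)
size 3: inputs {1, 4, 9} cover all 8 outcomes, and no lexicographically smaller subset of this size does
Answer: 1, 4, 9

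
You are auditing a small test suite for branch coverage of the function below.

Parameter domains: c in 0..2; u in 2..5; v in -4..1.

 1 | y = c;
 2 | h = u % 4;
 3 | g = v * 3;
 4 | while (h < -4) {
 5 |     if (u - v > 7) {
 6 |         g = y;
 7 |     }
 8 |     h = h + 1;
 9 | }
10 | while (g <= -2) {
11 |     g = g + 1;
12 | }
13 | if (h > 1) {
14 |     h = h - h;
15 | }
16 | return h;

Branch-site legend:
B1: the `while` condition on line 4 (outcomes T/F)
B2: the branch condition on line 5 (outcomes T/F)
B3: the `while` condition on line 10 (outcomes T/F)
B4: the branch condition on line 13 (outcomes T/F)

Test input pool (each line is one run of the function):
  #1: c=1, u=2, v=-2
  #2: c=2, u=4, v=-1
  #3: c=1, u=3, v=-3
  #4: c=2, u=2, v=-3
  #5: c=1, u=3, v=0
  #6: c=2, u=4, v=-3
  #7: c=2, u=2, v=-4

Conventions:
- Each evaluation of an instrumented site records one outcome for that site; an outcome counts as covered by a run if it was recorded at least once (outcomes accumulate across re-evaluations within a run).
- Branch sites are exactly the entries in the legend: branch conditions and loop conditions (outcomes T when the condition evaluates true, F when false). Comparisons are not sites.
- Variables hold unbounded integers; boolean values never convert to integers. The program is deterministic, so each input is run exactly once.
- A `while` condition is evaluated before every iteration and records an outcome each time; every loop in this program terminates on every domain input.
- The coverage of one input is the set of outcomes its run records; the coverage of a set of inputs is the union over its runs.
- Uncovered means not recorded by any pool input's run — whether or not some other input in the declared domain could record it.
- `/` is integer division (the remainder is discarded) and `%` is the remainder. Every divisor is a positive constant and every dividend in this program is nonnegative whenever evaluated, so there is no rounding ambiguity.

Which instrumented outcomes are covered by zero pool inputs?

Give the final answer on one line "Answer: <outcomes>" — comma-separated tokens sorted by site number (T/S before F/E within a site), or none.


input #1 (c=1, u=2, v=-2): covers B1=F, B3=T, B3=F, B4=T
input #2 (c=2, u=4, v=-1): covers B1=F, B3=T, B3=F, B4=F
input #3 (c=1, u=3, v=-3): covers B1=F, B3=T, B3=F, B4=T
input #4 (c=2, u=2, v=-3): covers B1=F, B3=T, B3=F, B4=T
input #5 (c=1, u=3, v=0): covers B1=F, B3=F, B4=T
input #6 (c=2, u=4, v=-3): covers B1=F, B3=T, B3=F, B4=F
input #7 (c=2, u=2, v=-4): covers B1=F, B3=T, B3=F, B4=T
union over the pool: B1=F, B3=T, B3=F, B4=T, B4=F
uncovered (3 of 8): B1=T, B2=T, B2=F
Answer: B1=T, B2=T, B2=F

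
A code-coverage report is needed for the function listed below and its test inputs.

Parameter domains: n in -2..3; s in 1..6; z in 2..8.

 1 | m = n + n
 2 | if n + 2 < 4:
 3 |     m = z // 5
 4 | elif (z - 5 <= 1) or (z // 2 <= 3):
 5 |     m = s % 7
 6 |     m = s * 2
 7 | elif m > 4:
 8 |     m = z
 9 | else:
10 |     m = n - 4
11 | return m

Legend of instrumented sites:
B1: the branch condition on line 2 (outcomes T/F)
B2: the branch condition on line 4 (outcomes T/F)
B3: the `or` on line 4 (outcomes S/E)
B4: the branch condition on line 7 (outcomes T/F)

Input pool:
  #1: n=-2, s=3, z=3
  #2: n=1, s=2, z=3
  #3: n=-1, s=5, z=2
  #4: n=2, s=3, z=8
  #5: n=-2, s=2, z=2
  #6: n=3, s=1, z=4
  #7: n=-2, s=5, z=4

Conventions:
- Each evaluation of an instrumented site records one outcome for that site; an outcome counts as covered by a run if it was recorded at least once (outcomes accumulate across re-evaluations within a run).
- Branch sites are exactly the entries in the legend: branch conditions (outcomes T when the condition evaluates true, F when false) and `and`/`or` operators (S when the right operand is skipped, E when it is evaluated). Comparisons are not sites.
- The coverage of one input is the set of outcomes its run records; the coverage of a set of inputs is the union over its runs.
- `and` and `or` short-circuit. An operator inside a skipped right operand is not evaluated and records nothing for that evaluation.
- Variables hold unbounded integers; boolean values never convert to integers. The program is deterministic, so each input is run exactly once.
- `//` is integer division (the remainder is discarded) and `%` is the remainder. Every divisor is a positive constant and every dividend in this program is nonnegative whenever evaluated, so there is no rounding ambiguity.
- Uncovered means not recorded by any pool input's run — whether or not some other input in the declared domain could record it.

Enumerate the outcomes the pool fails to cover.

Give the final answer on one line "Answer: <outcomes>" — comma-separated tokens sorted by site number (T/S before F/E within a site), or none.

input #1, n=-2, s=3, z=3: outcomes B1=T
input #2, n=1, s=2, z=3: outcomes B1=T
input #3, n=-1, s=5, z=2: outcomes B1=T
input #4, n=2, s=3, z=8: outcomes B1=F, B2=F, B3=E, B4=F
input #5, n=-2, s=2, z=2: outcomes B1=T
input #6, n=3, s=1, z=4: outcomes B1=F, B2=T, B3=S
input #7, n=-2, s=5, z=4: outcomes B1=T
union over the pool: B1=T, B1=F, B2=T, B2=F, B3=S, B3=E, B4=F
uncovered (1 of 8): B4=T

Answer: B4=T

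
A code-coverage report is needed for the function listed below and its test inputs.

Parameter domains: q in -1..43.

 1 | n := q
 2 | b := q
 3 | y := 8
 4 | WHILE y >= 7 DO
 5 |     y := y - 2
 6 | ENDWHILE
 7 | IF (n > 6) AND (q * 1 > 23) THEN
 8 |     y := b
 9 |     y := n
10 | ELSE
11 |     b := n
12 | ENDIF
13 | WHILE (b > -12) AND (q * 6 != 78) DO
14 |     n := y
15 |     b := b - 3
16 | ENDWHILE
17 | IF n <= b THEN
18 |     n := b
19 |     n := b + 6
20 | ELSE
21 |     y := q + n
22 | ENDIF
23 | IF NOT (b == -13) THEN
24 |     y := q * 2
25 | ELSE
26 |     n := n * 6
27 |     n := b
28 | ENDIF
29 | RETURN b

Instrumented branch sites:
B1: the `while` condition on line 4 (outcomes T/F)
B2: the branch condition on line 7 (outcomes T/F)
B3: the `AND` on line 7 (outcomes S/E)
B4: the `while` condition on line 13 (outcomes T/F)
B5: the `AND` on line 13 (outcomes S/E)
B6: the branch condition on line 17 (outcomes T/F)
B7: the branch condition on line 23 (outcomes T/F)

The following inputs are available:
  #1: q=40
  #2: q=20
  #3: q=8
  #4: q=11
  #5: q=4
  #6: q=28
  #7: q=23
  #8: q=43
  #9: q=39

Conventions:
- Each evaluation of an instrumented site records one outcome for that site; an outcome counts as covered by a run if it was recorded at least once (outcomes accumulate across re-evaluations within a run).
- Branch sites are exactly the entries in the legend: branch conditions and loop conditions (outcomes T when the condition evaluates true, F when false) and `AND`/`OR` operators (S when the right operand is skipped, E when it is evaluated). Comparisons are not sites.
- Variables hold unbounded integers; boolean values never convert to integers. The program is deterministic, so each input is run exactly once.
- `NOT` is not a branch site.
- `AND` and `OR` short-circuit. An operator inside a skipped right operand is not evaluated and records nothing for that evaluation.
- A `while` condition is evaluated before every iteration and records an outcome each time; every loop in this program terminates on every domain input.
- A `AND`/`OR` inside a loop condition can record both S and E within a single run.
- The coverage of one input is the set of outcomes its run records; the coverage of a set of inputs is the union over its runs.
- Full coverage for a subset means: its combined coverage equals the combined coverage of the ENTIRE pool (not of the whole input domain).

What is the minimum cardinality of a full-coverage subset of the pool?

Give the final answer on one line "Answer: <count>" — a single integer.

#1 (q=40) -> covered: B1=T, B1=F, B2=T, B3=E, B4=T, B4=F, B5=S, B5=E, B6=F, B7=T
#2 (q=20) -> covered: B1=T, B1=F, B2=F, B3=E, B4=T, B4=F, B5=S, B5=E, B6=F, B7=F
#3 (q=8) -> covered: B1=T, B1=F, B2=F, B3=E, B4=T, B4=F, B5=S, B5=E, B6=F, B7=F
#4 (q=11) -> covered: B1=T, B1=F, B2=F, B3=E, B4=T, B4=F, B5=S, B5=E, B6=F, B7=F
#5 (q=4) -> covered: B1=T, B1=F, B2=F, B3=S, B4=T, B4=F, B5=S, B5=E, B6=F, B7=T
#6 (q=28) -> covered: B1=T, B1=F, B2=T, B3=E, B4=T, B4=F, B5=S, B5=E, B6=F, B7=T
#7 (q=23) -> covered: B1=T, B1=F, B2=F, B3=E, B4=T, B4=F, B5=S, B5=E, B6=F, B7=F
#8 (q=43) -> covered: B1=T, B1=F, B2=T, B3=E, B4=T, B4=F, B5=S, B5=E, B6=F, B7=T
#9 (q=39) -> covered: B1=T, B1=F, B2=T, B3=E, B4=T, B4=F, B5=S, B5=E, B6=F, B7=T
together the pool reaches 13 outcomes: B1=T, B1=F, B2=T, B2=F, B3=S, B3=E, B4=T, B4=F, B5=S, B5=E, B6=F, B7=T, B7=F
size 1 is not enough: best union over all size-1 subsets is 10/13
size 2 is not enough: best union over all size-2 subsets is 12/13
inputs {1, 2, 5} (size 3) cover everything; no size-3 subset with a lexicographically smaller index list covers all 13

Answer: 3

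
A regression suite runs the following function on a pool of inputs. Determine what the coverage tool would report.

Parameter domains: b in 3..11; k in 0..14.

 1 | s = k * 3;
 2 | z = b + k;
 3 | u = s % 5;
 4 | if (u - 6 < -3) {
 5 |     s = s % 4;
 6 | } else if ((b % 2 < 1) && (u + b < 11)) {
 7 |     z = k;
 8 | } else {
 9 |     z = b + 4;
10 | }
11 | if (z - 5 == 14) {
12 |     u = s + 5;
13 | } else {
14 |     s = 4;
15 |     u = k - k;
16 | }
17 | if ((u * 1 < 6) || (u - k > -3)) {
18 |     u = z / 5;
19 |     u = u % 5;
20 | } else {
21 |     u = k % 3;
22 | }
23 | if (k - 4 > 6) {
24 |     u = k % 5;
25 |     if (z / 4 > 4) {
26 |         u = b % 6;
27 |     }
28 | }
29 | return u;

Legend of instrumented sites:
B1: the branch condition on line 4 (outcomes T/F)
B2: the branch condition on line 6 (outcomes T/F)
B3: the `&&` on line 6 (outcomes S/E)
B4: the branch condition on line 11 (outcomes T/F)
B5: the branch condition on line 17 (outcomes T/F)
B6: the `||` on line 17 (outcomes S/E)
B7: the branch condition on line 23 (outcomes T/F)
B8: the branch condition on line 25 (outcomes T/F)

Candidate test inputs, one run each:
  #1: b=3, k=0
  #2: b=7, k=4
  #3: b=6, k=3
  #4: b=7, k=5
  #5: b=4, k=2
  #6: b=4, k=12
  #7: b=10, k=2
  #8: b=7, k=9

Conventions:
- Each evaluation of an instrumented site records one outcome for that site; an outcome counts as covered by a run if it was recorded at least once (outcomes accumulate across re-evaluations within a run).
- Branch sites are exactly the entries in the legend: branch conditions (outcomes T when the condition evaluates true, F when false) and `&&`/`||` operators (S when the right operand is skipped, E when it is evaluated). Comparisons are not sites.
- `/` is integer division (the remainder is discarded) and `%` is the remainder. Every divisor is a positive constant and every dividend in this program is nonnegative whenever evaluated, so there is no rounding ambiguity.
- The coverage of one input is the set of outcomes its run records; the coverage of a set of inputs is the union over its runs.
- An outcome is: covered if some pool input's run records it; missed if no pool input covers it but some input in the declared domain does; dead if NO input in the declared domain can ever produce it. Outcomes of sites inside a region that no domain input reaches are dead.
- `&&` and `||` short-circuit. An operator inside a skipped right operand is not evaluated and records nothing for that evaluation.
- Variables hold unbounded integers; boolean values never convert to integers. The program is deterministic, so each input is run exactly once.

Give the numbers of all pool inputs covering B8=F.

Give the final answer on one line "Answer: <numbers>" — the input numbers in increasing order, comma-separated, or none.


input #1 (b=3, k=0): misses B8=F
input #2 (b=7, k=4): misses B8=F
input #3 (b=6, k=3): misses B8=F
input #4 (b=7, k=5): misses B8=F
input #5 (b=4, k=2): misses B8=F
input #6 (b=4, k=12): covers B8=F
input #7 (b=10, k=2): misses B8=F
input #8 (b=7, k=9): misses B8=F
Answer: 6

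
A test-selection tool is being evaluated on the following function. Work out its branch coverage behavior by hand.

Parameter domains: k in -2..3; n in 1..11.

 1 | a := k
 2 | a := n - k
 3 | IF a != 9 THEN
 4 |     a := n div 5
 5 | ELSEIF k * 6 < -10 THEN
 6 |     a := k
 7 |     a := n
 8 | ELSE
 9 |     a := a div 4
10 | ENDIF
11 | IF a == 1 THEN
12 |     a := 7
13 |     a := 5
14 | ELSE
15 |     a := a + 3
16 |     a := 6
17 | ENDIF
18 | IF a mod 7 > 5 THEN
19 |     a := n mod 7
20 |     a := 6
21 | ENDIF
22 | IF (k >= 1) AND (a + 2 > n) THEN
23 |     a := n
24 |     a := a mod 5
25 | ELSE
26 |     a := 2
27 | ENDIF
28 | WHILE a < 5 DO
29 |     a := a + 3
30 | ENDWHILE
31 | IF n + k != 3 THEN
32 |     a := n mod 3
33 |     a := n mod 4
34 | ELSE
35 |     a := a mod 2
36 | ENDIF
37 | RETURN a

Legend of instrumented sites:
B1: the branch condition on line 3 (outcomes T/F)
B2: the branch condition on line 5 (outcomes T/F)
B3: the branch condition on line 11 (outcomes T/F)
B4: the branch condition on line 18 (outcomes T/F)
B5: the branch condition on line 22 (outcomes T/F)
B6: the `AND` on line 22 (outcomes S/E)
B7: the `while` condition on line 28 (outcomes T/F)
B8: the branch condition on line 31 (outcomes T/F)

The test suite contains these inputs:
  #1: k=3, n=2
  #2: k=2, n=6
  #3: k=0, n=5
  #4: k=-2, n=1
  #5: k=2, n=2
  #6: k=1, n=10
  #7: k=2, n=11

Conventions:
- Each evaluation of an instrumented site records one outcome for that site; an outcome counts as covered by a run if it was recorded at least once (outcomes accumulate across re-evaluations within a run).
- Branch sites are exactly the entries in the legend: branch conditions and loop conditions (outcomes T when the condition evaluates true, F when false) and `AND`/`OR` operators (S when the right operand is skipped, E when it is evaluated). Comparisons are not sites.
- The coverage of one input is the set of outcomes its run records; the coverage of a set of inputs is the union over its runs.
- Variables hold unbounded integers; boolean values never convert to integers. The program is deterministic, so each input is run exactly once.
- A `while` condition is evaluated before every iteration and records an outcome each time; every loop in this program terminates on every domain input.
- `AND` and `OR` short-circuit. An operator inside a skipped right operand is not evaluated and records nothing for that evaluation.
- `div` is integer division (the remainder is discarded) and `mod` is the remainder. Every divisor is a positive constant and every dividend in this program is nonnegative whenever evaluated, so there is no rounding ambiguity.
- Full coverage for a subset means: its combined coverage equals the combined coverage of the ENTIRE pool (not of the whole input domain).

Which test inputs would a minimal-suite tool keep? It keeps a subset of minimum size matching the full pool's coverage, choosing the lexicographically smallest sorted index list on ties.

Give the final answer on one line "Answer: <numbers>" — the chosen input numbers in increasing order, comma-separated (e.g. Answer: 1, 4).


run #1 (k=3, n=2) records B1=T, B3=F, B4=T, B5=T, B6=E, B7=T, B7=F, B8=T
run #2 (k=2, n=6) records B1=T, B3=T, B4=F, B5=T, B6=E, B7=T, B7=F, B8=T
run #3 (k=0, n=5) records B1=T, B3=T, B4=F, B5=F, B6=S, B7=T, B7=F, B8=T
run #4 (k=-2, n=1) records B1=T, B3=F, B4=T, B5=F, B6=S, B7=T, B7=F, B8=T
run #5 (k=2, n=2) records B1=T, B3=F, B4=T, B5=T, B6=E, B7=T, B7=F, B8=T
run #6 (k=1, n=10) records B1=F, B2=F, B3=F, B4=T, B5=F, B6=E, B7=T, B7=F, B8=T
run #7 (k=2, n=11) records B1=F, B2=F, B3=F, B4=T, B5=F, B6=E, B7=T, B7=F, B8=T
the full pool covers 14 outcomes: B1=T, B1=F, B2=F, B3=T, B3=F, B4=T, B4=F, B5=T, B5=F, B6=S, B6=E, B7=T, B7=F, B8=T
checked all size-1 subsets: none covers 14 outcomes (max 9/14)
checked all size-2 subsets: none covers 14 outcomes (max 13/14)
size 3: inputs {1, 3, 6} cover all 14 outcomes, and no lexicographically smaller subset of this size does
Answer: 1, 3, 6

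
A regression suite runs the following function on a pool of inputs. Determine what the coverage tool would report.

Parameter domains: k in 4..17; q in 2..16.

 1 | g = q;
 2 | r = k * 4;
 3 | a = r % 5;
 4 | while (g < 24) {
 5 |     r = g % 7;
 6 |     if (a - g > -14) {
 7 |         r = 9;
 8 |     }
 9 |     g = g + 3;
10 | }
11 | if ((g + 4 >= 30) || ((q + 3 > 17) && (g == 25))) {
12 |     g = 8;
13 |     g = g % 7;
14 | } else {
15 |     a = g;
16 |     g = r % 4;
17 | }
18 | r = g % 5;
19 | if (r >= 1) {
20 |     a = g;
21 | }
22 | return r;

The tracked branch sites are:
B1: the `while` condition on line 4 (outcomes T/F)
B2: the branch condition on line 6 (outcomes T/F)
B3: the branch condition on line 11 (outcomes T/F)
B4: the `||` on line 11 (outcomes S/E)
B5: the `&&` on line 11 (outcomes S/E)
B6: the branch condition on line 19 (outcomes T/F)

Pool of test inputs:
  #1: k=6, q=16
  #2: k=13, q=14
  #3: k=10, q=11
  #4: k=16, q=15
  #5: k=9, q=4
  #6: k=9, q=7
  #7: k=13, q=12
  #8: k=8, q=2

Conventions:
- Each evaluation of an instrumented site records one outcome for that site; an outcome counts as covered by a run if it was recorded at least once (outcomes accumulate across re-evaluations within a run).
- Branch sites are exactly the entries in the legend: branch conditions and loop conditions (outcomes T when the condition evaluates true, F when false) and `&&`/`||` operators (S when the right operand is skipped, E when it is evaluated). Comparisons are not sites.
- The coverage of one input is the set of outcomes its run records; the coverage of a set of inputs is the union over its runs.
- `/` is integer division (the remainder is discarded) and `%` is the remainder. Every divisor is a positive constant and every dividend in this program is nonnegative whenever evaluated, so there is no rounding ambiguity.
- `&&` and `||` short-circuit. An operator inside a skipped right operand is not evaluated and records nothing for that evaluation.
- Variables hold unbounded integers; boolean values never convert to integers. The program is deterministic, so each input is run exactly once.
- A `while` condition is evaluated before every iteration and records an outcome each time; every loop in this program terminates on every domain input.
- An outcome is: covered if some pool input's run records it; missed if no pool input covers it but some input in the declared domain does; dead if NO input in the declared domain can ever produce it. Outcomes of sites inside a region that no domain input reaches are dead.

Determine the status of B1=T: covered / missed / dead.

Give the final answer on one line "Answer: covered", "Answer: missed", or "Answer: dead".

B1=T is recorded by pool input(s) 1, 2, 3, 4, 5, 6, 7, 8 -> covered

Answer: covered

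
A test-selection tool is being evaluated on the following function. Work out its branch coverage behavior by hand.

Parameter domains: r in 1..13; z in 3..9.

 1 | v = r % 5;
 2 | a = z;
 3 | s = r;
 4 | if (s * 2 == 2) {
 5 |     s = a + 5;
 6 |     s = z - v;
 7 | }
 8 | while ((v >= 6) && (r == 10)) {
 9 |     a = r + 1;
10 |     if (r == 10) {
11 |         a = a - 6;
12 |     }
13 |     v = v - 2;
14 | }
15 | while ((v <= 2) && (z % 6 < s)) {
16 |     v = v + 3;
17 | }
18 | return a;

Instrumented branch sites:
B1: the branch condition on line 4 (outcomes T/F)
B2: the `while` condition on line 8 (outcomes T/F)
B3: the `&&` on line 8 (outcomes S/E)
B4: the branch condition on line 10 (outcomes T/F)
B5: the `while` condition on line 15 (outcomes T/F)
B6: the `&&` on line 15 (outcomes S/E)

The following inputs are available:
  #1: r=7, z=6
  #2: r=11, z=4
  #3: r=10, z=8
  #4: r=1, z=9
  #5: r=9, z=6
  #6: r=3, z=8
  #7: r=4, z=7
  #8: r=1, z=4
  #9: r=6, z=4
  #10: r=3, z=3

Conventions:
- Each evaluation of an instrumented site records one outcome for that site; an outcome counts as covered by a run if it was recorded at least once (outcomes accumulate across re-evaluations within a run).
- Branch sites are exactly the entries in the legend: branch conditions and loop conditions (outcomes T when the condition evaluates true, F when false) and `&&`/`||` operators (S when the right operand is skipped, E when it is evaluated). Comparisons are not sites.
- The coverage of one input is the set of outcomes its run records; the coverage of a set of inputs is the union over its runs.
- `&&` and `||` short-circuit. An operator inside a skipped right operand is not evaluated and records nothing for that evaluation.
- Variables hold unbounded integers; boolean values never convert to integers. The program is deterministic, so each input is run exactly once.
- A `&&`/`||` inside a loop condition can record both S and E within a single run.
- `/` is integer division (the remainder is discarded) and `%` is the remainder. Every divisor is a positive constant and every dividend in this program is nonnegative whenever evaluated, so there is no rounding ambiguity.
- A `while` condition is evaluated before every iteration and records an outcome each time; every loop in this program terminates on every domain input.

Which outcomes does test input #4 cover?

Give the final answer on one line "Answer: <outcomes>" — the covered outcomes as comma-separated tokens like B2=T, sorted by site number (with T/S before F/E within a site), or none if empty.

Event log for input #4 (r=1, z=9):
  B1->T, B3->S, B2->F, B6->E, B5->T, B6->S, B5->F
deduplicating events, the covered set is: B1=T, B2=F, B3=S, B5=T, B5=F, B6=S, B6=E

Answer: B1=T, B2=F, B3=S, B5=T, B5=F, B6=S, B6=E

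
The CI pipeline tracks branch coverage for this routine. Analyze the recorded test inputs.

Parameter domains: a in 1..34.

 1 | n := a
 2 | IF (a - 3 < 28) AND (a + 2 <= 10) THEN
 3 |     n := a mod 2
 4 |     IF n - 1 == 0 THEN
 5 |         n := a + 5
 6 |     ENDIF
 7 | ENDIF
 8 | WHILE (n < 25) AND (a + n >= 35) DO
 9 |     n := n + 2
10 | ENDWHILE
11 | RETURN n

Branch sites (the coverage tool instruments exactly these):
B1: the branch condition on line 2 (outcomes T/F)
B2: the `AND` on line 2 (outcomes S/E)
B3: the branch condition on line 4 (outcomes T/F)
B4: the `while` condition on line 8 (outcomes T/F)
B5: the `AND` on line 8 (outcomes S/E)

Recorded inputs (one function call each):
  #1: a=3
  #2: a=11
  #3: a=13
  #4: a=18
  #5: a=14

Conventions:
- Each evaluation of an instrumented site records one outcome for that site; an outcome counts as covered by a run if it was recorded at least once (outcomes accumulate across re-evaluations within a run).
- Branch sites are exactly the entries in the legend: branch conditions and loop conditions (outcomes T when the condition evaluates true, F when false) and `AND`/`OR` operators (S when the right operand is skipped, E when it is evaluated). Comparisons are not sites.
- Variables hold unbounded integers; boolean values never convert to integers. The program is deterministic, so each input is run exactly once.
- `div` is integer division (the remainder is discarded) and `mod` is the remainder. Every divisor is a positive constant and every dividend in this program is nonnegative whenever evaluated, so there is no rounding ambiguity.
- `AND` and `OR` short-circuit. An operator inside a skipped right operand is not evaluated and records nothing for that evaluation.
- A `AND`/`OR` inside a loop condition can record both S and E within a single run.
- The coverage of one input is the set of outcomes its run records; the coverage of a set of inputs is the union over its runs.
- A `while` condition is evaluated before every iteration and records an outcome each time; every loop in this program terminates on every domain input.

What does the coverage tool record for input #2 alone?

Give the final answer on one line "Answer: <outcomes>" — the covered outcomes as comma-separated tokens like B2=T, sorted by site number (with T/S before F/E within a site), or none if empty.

Simulating input #2 (a=11) step by step:
  B2->E, B1->F, B5->E, B4->F
as a set, this run covers: B1=F, B2=E, B4=F, B5=E

Answer: B1=F, B2=E, B4=F, B5=E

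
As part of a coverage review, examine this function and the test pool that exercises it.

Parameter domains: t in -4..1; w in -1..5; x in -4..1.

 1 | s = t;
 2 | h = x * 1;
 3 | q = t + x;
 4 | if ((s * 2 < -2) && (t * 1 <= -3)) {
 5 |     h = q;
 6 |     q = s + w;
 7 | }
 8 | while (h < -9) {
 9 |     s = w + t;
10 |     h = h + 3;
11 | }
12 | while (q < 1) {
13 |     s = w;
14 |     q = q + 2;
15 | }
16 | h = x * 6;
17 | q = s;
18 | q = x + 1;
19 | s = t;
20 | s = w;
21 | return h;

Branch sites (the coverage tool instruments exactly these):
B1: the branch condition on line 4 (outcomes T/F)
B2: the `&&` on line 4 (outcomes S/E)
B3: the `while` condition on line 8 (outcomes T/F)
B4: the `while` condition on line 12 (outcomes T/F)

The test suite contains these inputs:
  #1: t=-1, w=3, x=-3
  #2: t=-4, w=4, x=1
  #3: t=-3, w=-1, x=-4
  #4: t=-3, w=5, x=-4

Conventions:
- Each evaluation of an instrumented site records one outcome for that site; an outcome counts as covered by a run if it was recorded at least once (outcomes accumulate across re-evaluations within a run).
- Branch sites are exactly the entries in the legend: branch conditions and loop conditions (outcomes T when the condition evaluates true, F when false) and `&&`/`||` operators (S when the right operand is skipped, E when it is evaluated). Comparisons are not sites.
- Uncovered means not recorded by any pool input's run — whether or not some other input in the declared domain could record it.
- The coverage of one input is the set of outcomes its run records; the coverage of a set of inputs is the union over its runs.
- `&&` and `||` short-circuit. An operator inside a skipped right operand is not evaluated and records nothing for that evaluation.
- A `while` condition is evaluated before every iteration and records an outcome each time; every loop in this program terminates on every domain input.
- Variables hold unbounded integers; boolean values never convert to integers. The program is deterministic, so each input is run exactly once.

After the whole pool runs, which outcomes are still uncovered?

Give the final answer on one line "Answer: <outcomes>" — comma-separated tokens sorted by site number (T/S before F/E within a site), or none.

test 1 (t=-1, w=3, x=-3) fires B2->S, B1->F, B3->F, B4->T, B4->T, B4->T, B4->F; hits B1=F, B2=S, B3=F, B4=T, B4=F
test 2 (t=-4, w=4, x=1) fires B2->E, B1->T, B3->F, B4->T, B4->F; hits B1=T, B2=E, B3=F, B4=T, B4=F
test 3 (t=-3, w=-1, x=-4) fires B2->E, B1->T, B3->F, B4->T, B4->T, B4->T, B4->F; hits B1=T, B2=E, B3=F, B4=T, B4=F
test 4 (t=-3, w=5, x=-4) fires B2->E, B1->T, B3->F, B4->F; hits B1=T, B2=E, B3=F, B4=F
union over the pool: B1=T, B1=F, B2=S, B2=E, B3=F, B4=T, B4=F
uncovered (1 of 8): B3=T

Answer: B3=T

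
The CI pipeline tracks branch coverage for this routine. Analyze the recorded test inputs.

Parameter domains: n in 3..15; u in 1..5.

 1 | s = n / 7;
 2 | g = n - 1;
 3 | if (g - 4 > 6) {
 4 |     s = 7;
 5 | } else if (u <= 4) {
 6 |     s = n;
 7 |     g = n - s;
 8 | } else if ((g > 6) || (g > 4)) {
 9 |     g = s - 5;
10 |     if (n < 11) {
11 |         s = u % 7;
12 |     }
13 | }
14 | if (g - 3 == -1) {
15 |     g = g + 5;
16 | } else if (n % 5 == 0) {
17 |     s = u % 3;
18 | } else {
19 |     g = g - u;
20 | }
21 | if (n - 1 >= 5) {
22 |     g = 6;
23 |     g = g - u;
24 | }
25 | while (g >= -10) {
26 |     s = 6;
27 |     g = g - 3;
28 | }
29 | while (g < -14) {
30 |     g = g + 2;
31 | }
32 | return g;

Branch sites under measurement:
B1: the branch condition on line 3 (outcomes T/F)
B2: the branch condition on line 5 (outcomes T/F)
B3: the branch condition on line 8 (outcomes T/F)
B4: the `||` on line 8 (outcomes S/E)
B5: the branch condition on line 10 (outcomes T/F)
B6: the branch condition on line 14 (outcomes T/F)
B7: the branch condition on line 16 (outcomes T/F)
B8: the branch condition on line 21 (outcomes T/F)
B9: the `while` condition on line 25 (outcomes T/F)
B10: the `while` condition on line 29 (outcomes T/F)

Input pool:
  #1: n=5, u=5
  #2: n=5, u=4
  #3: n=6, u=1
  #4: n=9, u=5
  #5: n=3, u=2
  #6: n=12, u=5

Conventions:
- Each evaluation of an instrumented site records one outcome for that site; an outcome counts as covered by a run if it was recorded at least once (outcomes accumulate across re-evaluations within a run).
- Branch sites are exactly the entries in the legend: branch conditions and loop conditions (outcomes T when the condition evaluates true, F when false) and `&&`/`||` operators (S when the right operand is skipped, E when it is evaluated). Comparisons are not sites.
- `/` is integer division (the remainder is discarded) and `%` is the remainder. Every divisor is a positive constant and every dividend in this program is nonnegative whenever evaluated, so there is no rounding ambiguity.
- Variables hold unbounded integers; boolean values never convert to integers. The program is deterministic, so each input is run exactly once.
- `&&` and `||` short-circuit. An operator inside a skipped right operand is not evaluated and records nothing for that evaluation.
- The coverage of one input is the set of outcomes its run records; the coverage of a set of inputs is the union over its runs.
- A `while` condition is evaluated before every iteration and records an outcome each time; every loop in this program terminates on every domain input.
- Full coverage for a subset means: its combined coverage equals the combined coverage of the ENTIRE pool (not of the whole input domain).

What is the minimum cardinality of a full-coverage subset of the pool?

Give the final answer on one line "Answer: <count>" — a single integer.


input #1 (n=5, u=5): events B1->F, B2->F, B4->E, B3->F, B6->F, B7->T, B8->F, B9->T, B9->T, B9->T, B9->T, B9->T, B9->F, B10->F; covers B1=F, B2=F, B3=F, B4=E, B6=F, B7=T, B8=F, B9=T, B9=F, B10=F
input #2 (n=5, u=4): events B1->F, B2->T, B6->F, B7->T, B8->F, B9->T, B9->T, B9->T, B9->T, B9->F, B10->F; covers B1=F, B2=T, B6=F, B7=T, B8=F, B9=T, B9=F, B10=F
input #3 (n=6, u=1): events B1->F, B2->T, B6->F, B7->F, B8->T, B9->T, B9->T, B9->T, B9->T, B9->T, B9->T, B9->F, B10->F; covers B1=F, B2=T, B6=F, B7=F, B8=T, B9=T, B9=F, B10=F
input #4 (n=9, u=5): events B1->F, B2->F, B4->S, B3->T, B5->T, B6->F, B7->F, B8->T, B9->T, B9->T, B9->T, B9->T, B9->F, B10->F; covers B1=F, B2=F, B3=T, B4=S, B5=T, B6=F, B7=F, B8=T, B9=T, B9=F, B10=F
input #5 (n=3, u=2): events B1->F, B2->T, B6->F, B7->F, B8->F, B9->T, B9->T, B9->T, B9->F, B10->F; covers B1=F, B2=T, B6=F, B7=F, B8=F, B9=T, B9=F, B10=F
input #6 (n=12, u=5): events B1->T, B6->F, B7->F, B8->T, B9->T, B9->T, B9->T, B9->T, B9->F, B10->F; covers B1=T, B6=F, B7=F, B8=T, B9=T, B9=F, B10=F
pool-wide coverage (17 outcomes): B1=T, B1=F, B2=T, B2=F, B3=T, B3=F, B4=S, B4=E, B5=T, B6=F, B7=T, B7=F, B8=T, B8=F, B9=T, B9=F, B10=F
no size-1 subset reaches all 17 outcomes (best union: 11/17)
no size-2 subset reaches all 17 outcomes (best union: 15/17)
no size-3 subset reaches all 17 outcomes (best union: 16/17)
inputs {1, 2, 4, 6} (size 4) cover everything; no size-4 subset with a lexicographically smaller index list covers all 17
Answer: 4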